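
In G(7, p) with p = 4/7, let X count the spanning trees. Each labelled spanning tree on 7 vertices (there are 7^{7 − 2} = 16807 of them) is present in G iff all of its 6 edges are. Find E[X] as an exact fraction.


K_7 has 7^{7 − 2} = 16807 labelled spanning trees.
For each such spanning tree H, let X_H = 1 if all 6 edges of H are present in G. Then P[X_H = 1] = p^{6} = (4/7)^{6} = 4096/117649.
Summing the indicators: E[X] = Σ_H E[X_H] = 16807 · p^{6} = 16807 · 4096/117649 = 4096/7.
Numerically: E[X] ≈ 585.14.

E[X] = 16807 · (4/7)^{6} = 4096/7 ≈ 585.14.


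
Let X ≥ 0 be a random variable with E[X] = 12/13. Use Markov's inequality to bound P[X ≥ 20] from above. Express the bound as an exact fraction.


μ = E[X] = 12/13, a = 20.
Markov: P[X ≥ 20] ≤ μ/a = (12/13)/20 = 3/65.
Numerically: ≈ 0.046.
(Since a = 20 > μ = 0.923, the bound 3/65 is < 1 and informative.)

P[X ≥ 20] ≤ 3/65 ≈ 0.046.


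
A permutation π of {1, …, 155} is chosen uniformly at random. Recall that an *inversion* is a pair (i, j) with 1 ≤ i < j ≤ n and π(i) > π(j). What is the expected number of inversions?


Write X = Σ X_I over the C(155, 2) = 11935 pairs i < j, with X_I the indicator of one inversion.
There are 11935 indicators.
For each fixed pair i < j, the values π(i) and π(j) are two distinct elements of {1, …, 155} in uniformly random order; by symmetry P[π(i) > π(j)] = 1/2.
By linearity: E[X] = 11935 · (1/2) = C(155, 2) · (1/2) = 11935/2 = 11935/2 ≈ 5967.50000.

E[X] = 11935/2 = 5967.50000.


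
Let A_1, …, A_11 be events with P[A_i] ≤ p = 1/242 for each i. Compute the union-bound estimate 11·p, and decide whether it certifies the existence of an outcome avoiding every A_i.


Union bound: P[∪_{i=1}^{11} A_i] ≤ Σ_i P[A_i] ≤ 11·p = 11·(1/242) = 1/22.
Numerically: 1/22 ≈ 0.04545.
Is 1/22 < 1? YES.
Since P[∪ A_i] ≤ 1/22 < 1, the complement has P[∩ A_i^c] ≥ 1 − 1/22 = 21/22 > 0, so some outcome avoids every A_i.

11·p = 1/22 ≈ 0.04545; existence CERTIFIED by the union bound.


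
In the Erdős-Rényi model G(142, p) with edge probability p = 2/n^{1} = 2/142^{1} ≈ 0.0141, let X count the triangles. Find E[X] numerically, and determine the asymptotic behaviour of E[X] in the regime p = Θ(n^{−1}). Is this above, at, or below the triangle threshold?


Number of potential triangles: C(142, 3) = 467180.
Each occurs with probability p³ ≈ (0.0141)³ ≈ 2.79399e-06.
By linearity: E[X] = C(142, 3)·p³ ≈ 467180 · 2.79399e-06 ≈ 1.305.
Here α = 1, so p = 2/n is exactly at the triangle threshold p ~ 1/n. Asymptotically E[X] → c³/6 = 2³/6 = 4/3 ≈ 1.333, a bounded constant. In this regime the triangle count is asymptotically Poisson(c³/6).

E[X] ≈ 1.305; in regime p = Θ(1/n^{1}) E[X] stays bounded (at the triangle threshold p ~ 1/n).


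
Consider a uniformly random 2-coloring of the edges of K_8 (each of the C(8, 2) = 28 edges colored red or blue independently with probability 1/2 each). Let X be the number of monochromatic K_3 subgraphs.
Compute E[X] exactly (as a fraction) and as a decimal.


Let X = Σ_S X_S over the C(8, 3) = 56 subsets S of size 3, where X_S = 1 if the K_3 on S is monochromatic.
For a fixed S, the K_3 on S has C(3, 2) = 3 edges. P[all 3 edges red] = (1/2)^3, and likewise for blue, so P[monochromatic] = 2·(1/2)^3 = 2^{1 − 3} = 1/4.
By linearity: E[X] = C(8, 3) · 2^{1 − 3} = 56 · 1/4 = 14.
Numerically: E[X] ≈ 14.000.

E[X] = C(8,3)·2^(1−C(3,2)) = 14 ≈ 14.000.


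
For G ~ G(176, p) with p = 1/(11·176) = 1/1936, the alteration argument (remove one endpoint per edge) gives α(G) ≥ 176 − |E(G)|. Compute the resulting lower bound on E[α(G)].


E[|E(G)|] = C(176, 2)·p = 15400 · (1/1936) = 175/22.
E[α(G)] ≥ n − E[|E(G)|] = 176 − 175/22 = 3697/22.
Numerically: ≈ 168.0455.
(This is only a lower bound; the true E[α(G)] may be larger.)

E[α(G)] ≥ 3697/22 ≈ 168.0455.


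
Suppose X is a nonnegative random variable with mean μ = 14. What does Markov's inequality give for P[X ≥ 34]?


μ = E[X] = 14, a = 34.
Markov: P[X ≥ 34] ≤ μ/a = (14)/34 = 7/17.
Numerically: ≈ 0.411765.
(Since a = 34 > μ = 14.000000, the bound 7/17 is < 1 and informative.)

P[X ≥ 34] ≤ 7/17 ≈ 0.411765.


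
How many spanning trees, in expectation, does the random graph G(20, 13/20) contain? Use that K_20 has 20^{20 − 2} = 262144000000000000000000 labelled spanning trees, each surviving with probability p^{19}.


K_20 has 20^{20 − 2} = 262144000000000000000000 labelled spanning trees.
For each such spanning tree H, let X_H = 1 if all 19 edges of H are present in G. Then P[X_H = 1] = p^{19} = (13/20)^{19} = 1461920290375446110677/5242880000000000000000000.
Summing the indicators: E[X] = Σ_H E[X_H] = 262144000000000000000000 · p^{19} = 262144000000000000000000 · 1461920290375446110677/5242880000000000000000000 = 1461920290375446110677/20.
Numerically: E[X] ≈ 7.31e+19.

E[X] = 262144000000000000000000 · (13/20)^{19} = 1461920290375446110677/20 ≈ 7.31e+19.


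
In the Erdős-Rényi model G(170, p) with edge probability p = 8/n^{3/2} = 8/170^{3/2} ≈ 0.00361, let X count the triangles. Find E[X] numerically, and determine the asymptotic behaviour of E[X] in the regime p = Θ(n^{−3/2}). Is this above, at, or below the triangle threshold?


Number of potential triangles: C(170, 3) = 804440.
Each occurs with probability p³ ≈ (0.00361)³ ≈ 4.70164e-08.
By linearity: E[X] = C(170, 3)·p³ ≈ 804440 · 4.70164e-08 ≈ 0.038.
Since α = 3/2 > 1, p = c/n^{3/2} = o(1/n) is below the triangle threshold p ~ 1/n. Asymptotically E[X] ~ (c³/6)·n^{3(1−α)} = (8³/6)·n^{-1.5} → 0, so by Markov's inequality G has no triangles w.h.p.

E[X] ≈ 0.038; in regime p = Θ(1/n^{3/2}) E[X] tends to 0 (below the triangle threshold p ~ 1/n).


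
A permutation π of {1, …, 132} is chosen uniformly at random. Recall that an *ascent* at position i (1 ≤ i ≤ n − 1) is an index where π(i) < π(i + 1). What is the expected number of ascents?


Write X = Σ X_I over i = 1, …, 131, with X_I the indicator of one ascent.
There are 131 indicators.
For each fixed i, the pair (π(i), π(i+1)) is a uniformly random ordered pair of distinct values from {1, …, 132}; by symmetry P[π(i) < π(i+1)] = 1/2.
By linearity: E[X] = 131 · (1/2) = (132 − 1) · (1/2) = 131/2 ≈ 65.50000.

E[X] = 131/2 = 65.50000.


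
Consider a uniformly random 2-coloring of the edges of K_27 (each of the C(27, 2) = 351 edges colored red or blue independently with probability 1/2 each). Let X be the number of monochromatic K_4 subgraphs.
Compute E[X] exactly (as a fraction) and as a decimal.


Let X = Σ_S X_S over the C(27, 4) = 17550 subsets S of size 4, where X_S = 1 if the K_4 on S is monochromatic.
For a fixed S, the K_4 on S has C(4, 2) = 6 edges. P[all 6 edges red] = (1/2)^6, and likewise for blue, so P[monochromatic] = 2·(1/2)^6 = 2^{1 − 6} = 1/32.
Summing: E[X] = C(27, 4) · 2^{1 − 6} = 17550 · 1/32 = 8775/16.
Numerically: E[X] ≈ 548.437500.

E[X] = C(27,4)·2^(1−C(4,2)) = 8775/16 ≈ 548.437500.


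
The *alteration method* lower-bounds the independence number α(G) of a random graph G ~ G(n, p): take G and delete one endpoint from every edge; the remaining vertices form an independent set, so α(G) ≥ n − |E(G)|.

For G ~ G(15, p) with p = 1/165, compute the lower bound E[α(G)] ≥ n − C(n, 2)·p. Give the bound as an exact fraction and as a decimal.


E[|E(G)|] = C(15, 2)·p = 105 · (1/165) = 7/11.
E[α(G)] ≥ n − E[|E(G)|] = 15 − 7/11 = 158/11.
Numerically: ≈ 14.3636.
(This is only a lower bound; the true E[α(G)] may be larger.)

E[α(G)] ≥ 158/11 ≈ 14.3636.


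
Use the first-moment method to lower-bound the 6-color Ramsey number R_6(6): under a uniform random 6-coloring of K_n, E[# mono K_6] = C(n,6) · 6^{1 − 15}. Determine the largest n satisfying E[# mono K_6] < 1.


We need C(n, 6) · 6^{1 − 15} < 1, i.e. C(n, 6) < 6^{15 − 1} = 78364164096.
Check values of n near the boundary:
  n = 194: C(194, 6) = 68482017072; 68482017072 < 78364164096? YES
  n = 195: C(195, 6) = 70656049360; 70656049360 < 78364164096? YES
  n = 196: C(196, 6) = 72887293024; 72887293024 < 78364164096? YES
  n = 197: C(197, 6) = 75176946208; 75176946208 < 78364164096? YES
  n = 198: C(198, 6) = 77526225777; 77526225777 < 78364164096? YES
  n = 199: C(199, 6) = 79936367511; 79936367511 < 78364164096? NO
  n = 200: C(200, 6) = 82408626300; 82408626300 < 78364164096? NO
The largest n with C(n, 6) < 78364164096 is n = 198 (where E[X] = 25842075259/26121388032 ≈ 0.989). Hence R_6(6) > 198, i.e. R_6(6) ≥ 199.

Largest n = 198; hence R_6(6) > 198.


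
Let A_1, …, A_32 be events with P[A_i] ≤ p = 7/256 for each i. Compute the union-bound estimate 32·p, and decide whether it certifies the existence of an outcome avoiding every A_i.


Union bound: P[∪_{i=1}^{32} A_i] ≤ Σ_i P[A_i] ≤ 32·p = 32·(7/256) = 7/8.
Numerically: 7/8 ≈ 0.87500.
Is 7/8 < 1? YES.
Since P[∪ A_i] ≤ 7/8 < 1, the complement has P[∩ A_i^c] ≥ 1 − 7/8 = 1/8 > 0, so some outcome avoids every A_i.

32·p = 7/8 ≈ 0.87500; existence CERTIFIED by the union bound.


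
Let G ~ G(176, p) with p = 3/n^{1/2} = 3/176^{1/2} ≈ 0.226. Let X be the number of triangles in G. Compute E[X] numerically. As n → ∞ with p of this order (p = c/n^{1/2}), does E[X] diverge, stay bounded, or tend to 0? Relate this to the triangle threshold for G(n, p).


Number of potential triangles: C(176, 3) = 893200.
Each occurs with probability p³ ≈ (0.226)³ ≈ 1.15636e-02.
By linearity: E[X] = C(176, 3)·p³ ≈ 893200 · 1.15636e-02 ≈ 10328.648.
Since α = 1/2 < 1, p = c/n^{1/2} ≫ 1/n is above the triangle threshold p ~ 1/n. Asymptotically E[X] ~ (c³/6)·n^{3(1−α)} = (3³/6)·n^{1.5} → ∞; triangles are abundant w.h.p.

E[X] ≈ 10328.648; in regime p = Θ(1/n^{1/2}) E[X] diverges (above the triangle threshold p ~ 1/n).


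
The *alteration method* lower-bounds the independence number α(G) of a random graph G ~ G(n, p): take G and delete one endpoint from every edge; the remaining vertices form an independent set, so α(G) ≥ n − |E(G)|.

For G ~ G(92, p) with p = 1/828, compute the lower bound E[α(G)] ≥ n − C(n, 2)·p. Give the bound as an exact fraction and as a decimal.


E[|E(G)|] = C(92, 2)·p = 4186 · (1/828) = 91/18.
E[α(G)] ≥ n − E[|E(G)|] = 92 − 91/18 = 1565/18.
Numerically: ≈ 86.944444.
(This is only a lower bound; the true E[α(G)] may be larger.)

E[α(G)] ≥ 1565/18 ≈ 86.944444.


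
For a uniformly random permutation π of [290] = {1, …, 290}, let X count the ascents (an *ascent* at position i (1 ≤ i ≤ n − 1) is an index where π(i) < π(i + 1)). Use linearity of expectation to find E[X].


Write X = Σ X_I over i = 1, …, 289, with X_I the indicator of one ascent.
There are 289 indicators.
For each fixed i, the pair (π(i), π(i+1)) is a uniformly random ordered pair of distinct values from {1, …, 290}; by symmetry P[π(i) < π(i+1)] = 1/2.
By linearity: E[X] = 289 · (1/2) = (290 − 1) · (1/2) = 289/2 ≈ 144.500.

E[X] = 289/2 = 144.500.


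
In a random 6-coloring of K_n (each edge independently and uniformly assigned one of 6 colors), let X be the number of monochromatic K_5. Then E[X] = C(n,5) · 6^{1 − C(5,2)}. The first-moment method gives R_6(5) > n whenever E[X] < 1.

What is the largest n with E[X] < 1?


We need C(n, 5) · 6^{1 − 10} < 1, i.e. C(n, 5) < 6^{10 − 1} = 10077696.
Check values of n near the boundary:
  n = 63: C(63, 5) = 7028847; 7028847 < 10077696? YES
  n = 64: C(64, 5) = 7624512; 7624512 < 10077696? YES
  n = 65: C(65, 5) = 8259888; 8259888 < 10077696? YES
  n = 66: C(66, 5) = 8936928; 8936928 < 10077696? YES
  n = 67: C(67, 5) = 9657648; 9657648 < 10077696? YES
  n = 68: C(68, 5) = 10424128; 10424128 < 10077696? NO
  n = 69: C(69, 5) = 11238513; 11238513 < 10077696? NO
The largest n with C(n, 5) < 10077696 is n = 67 (where E[X] = 67067/69984 ≈ 0.958). Hence R_6(5) > 67, i.e. R_6(5) ≥ 68.

Largest n = 67; hence R_6(5) > 67.


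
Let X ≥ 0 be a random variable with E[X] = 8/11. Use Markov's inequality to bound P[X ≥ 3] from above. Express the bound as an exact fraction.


μ = E[X] = 8/11, a = 3.
Markov: P[X ≥ 3] ≤ μ/a = (8/11)/3 = 8/33.
Numerically: ≈ 0.2424.
(Since a = 3 > μ = 0.7273, the bound 8/33 is < 1 and informative.)

P[X ≥ 3] ≤ 8/33 ≈ 0.2424.


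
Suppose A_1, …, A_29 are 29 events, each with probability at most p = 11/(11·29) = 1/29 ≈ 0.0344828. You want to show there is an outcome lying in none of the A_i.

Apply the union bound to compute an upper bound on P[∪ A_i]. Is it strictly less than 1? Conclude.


Union bound: P[∪_{i=1}^{29} A_i] ≤ Σ_i P[A_i] ≤ 29·p = 29·(1/29) = 1.
Numerically: 1 ≈ 1.0000000.
Is 1 < 1? NO.
Since the bound 1 is ≥ 1, the union bound is uninformative here; it does NOT by itself certify existence.

29·p = 1 ≈ 1.0000000; existence NOT certified by the union bound.


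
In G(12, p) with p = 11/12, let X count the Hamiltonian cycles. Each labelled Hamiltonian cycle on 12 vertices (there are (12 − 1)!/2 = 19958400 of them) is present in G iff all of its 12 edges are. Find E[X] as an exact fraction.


K_12 has (12 − 1)!/2 = 19958400 labelled Hamiltonian cycles.
For each such Hamiltonian cycle H, let X_H = 1 if all 12 edges of H are present in G. Then P[X_H = 1] = p^{12} = (11/12)^{12} = 3138428376721/8916100448256.
By linearity: E[X] = Σ_H E[X_H] = 19958400 · p^{12} = 19958400 · 3138428376721/8916100448256 = 6041474625187925/859963392.
Numerically: E[X] ≈ 7.025e+06.

E[X] = 19958400 · (11/12)^{12} = 6041474625187925/859963392 ≈ 7.025e+06.


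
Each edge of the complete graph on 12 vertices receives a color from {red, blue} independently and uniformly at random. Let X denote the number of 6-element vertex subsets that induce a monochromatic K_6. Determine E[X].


Let X = Σ_S X_S over the C(12, 6) = 924 subsets S of size 6, where X_S = 1 if the K_6 on S is monochromatic.
For a fixed S, the K_6 on S has C(6, 2) = 15 edges. P[all 15 edges red] = (1/2)^15, and likewise for blue, so P[monochromatic] = 2·(1/2)^15 = 2^{1 − 15} = 1/16384.
By linearity of expectation: E[X] = C(12, 6) · 2^{1 − 15} = 924 · 1/16384 = 231/4096.
Numerically: E[X] ≈ 0.056.

E[X] = C(12,6)·2^(1−C(6,2)) = 231/4096 ≈ 0.056.


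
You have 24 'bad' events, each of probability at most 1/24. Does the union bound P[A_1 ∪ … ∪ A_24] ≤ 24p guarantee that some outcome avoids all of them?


Union bound: P[∪_{i=1}^{24} A_i] ≤ Σ_i P[A_i] ≤ 24·p = 24·(1/24) = 1.
Numerically: 1 ≈ 1.000000.
Is 1 < 1? NO.
Since the bound 1 is ≥ 1, the union bound is uninformative here; it does NOT by itself certify existence.

24·p = 1 ≈ 1.000000; existence NOT certified by the union bound.


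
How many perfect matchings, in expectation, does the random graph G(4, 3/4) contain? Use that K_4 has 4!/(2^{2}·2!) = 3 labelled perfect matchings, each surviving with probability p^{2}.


K_4 has 4!/(2^{2}·2!) = 3 labelled perfect matchings.
For each such perfect matching H, let X_H = 1 if all 2 edges of H are present in G. Then P[X_H = 1] = p^{2} = (3/4)^{2} = 9/16.
Summing the indicators: E[X] = Σ_H E[X_H] = 3 · p^{2} = 3 · 9/16 = 27/16.
Numerically: E[X] ≈ 1.69.

E[X] = 3 · (3/4)^{2} = 27/16 ≈ 1.69.


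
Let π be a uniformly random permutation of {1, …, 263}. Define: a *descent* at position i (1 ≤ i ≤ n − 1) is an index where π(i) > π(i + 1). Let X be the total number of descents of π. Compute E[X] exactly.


Write X = Σ X_I over i = 1, …, 262, with X_I the indicator of one descent.
There are 262 indicators.
For each fixed i, the pair (π(i), π(i+1)) is a uniformly random ordered pair of distinct values from {1, …, 263}; by symmetry P[π(i) > π(i+1)] = 1/2.
By linearity: E[X] = 262 · (1/2) = (263 − 1) · (1/2) = 131 ≈ 131.00000.

E[X] = 131 = 131.00000.


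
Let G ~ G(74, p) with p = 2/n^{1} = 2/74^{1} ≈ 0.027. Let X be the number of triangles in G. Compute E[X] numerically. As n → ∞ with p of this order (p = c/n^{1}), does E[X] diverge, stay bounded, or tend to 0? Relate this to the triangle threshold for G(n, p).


Number of potential triangles: C(74, 3) = 64824.
Each occurs with probability p³ ≈ (0.027)³ ≈ 1.97422e-05.
By linearity: E[X] = C(74, 3)·p³ ≈ 64824 · 1.97422e-05 ≈ 1.280.
Here α = 1, so p = 2/n is exactly at the triangle threshold p ~ 1/n. Asymptotically E[X] → c³/6 = 2³/6 = 4/3 ≈ 1.333, a bounded constant. In this regime the triangle count is asymptotically Poisson(c³/6).

E[X] ≈ 1.280; in regime p = Θ(1/n^{1}) E[X] stays bounded (at the triangle threshold p ~ 1/n).


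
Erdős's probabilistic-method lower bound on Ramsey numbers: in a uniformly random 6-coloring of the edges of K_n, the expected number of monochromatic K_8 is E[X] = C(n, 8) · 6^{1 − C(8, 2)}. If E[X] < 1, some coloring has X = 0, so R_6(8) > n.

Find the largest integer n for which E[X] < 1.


We need C(n, 8) · 6^{1 − 28} < 1, i.e. C(n, 8) < 6^{28 − 1} = 1023490369077469249536.
Check values of n near the boundary:
  n = 1591: C(1591, 8) = 1000427749141189953870; 1000427749141189953870 < 1023490369077469249536? YES
  n = 1592: C(1592, 8) = 1005480414540892933435; 1005480414540892933435 < 1023490369077469249536? YES
  n = 1593: C(1593, 8) = 1010555394551193970323; 1010555394551193970323 < 1023490369077469249536? YES
  n = 1594: C(1594, 8) = 1015652773590544255167; 1015652773590544255167 < 1023490369077469249536? YES
  n = 1595: C(1595, 8) = 1020772636343363633895; 1020772636343363633895 < 1023490369077469249536? YES
  n = 1596: C(1596, 8) = 1025915067760710553965; 1025915067760710553965 < 1023490369077469249536? NO
  n = 1597: C(1597, 8) = 1031080153060953275445; 1031080153060953275445 < 1023490369077469249536? NO
The largest n with C(n, 8) < 1023490369077469249536 is n = 1595 (where E[X] = 113419181815929292655/113721152119718805504 ≈ 0.9973446). Hence R_6(8) > 1595, i.e. R_6(8) ≥ 1596.

Largest n = 1595; hence R_6(8) > 1595.


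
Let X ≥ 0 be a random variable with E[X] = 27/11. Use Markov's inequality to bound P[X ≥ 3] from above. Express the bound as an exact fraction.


μ = E[X] = 27/11, a = 3.
Markov: P[X ≥ 3] ≤ μ/a = (27/11)/3 = 9/11.
Numerically: ≈ 0.818182.
(Since a = 3 > μ = 2.454545, the bound 9/11 is < 1 and informative.)

P[X ≥ 3] ≤ 9/11 ≈ 0.818182.


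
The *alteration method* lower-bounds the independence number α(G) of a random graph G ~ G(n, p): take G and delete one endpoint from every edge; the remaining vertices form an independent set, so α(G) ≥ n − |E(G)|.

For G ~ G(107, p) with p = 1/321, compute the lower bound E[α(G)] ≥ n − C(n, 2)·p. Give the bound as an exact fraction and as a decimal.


E[|E(G)|] = C(107, 2)·p = 5671 · (1/321) = 53/3.
E[α(G)] ≥ n − E[|E(G)|] = 107 − 53/3 = 268/3.
Numerically: ≈ 89.3333.
(This is only a lower bound; the true E[α(G)] may be larger.)

E[α(G)] ≥ 268/3 ≈ 89.3333.


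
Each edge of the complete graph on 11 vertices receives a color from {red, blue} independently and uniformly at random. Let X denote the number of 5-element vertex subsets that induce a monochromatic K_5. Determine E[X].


Let X = Σ_S X_S over the C(11, 5) = 462 subsets S of size 5, where X_S = 1 if the K_5 on S is monochromatic.
For a fixed S, the K_5 on S has C(5, 2) = 10 edges. P[all 10 edges red] = (1/2)^10, and likewise for blue, so P[monochromatic] = 2·(1/2)^10 = 2^{1 − 10} = 1/512.
By linearity: E[X] = C(11, 5) · 2^{1 − 10} = 462 · 1/512 = 231/256.
Numerically: E[X] ≈ 0.902344.

E[X] = C(11,5)·2^(1−C(5,2)) = 231/256 ≈ 0.902344.


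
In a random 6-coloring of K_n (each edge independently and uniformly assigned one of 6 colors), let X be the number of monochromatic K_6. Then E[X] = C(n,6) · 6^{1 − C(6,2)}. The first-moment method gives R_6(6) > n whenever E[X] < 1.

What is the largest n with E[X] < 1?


We need C(n, 6) · 6^{1 − 15} < 1, i.e. C(n, 6) < 6^{15 − 1} = 78364164096.
Check values of n near the boundary:
  n = 196: C(196, 6) = 72887293024; 72887293024 < 78364164096? YES
  n = 197: C(197, 6) = 75176946208; 75176946208 < 78364164096? YES
  n = 198: C(198, 6) = 77526225777; 77526225777 < 78364164096? YES
  n = 199: C(199, 6) = 79936367511; 79936367511 < 78364164096? NO
  n = 200: C(200, 6) = 82408626300; 82408626300 < 78364164096? NO
The largest n with C(n, 6) < 78364164096 is n = 198 (where E[X] = 25842075259/26121388032 ≈ 0.98931). Hence R_6(6) > 198, i.e. R_6(6) ≥ 199.

Largest n = 198; hence R_6(6) > 198.


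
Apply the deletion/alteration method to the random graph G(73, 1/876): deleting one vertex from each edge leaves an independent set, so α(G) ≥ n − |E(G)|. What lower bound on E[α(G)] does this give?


E[|E(G)|] = C(73, 2)·p = 2628 · (1/876) = 3.
E[α(G)] ≥ n − E[|E(G)|] = 73 − 3 = 70.
Numerically: ≈ 70.000.
(This is only a lower bound; the true E[α(G)] may be larger.)

E[α(G)] ≥ 70 ≈ 70.000.


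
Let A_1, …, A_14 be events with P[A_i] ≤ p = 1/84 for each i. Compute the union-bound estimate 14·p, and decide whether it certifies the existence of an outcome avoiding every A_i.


Union bound: P[∪_{i=1}^{14} A_i] ≤ Σ_i P[A_i] ≤ 14·p = 14·(1/84) = 1/6.
Numerically: 1/6 ≈ 0.166667.
Is 1/6 < 1? YES.
Since P[∪ A_i] ≤ 1/6 < 1, the complement has P[∩ A_i^c] ≥ 1 − 1/6 = 5/6 > 0, so some outcome avoids every A_i.

14·p = 1/6 ≈ 0.166667; existence CERTIFIED by the union bound.


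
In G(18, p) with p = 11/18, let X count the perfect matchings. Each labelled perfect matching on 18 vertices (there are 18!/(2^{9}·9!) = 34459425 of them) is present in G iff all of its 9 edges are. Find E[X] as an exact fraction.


K_18 has 18!/(2^{9}·9!) = 34459425 labelled perfect matchings.
For each such perfect matching H, let X_H = 1 if all 9 edges of H are present in G. Then P[X_H = 1] = p^{9} = (11/18)^{9} = 2357947691/198359290368.
By linearity: E[X] = Σ_H E[X_H] = 34459425 · p^{9} = 34459425 · 2357947691/198359290368 = 1003129896443675/2448880128.
Numerically: E[X] ≈ 4.1e+05.

E[X] = 34459425 · (11/18)^{9} = 1003129896443675/2448880128 ≈ 4.1e+05.


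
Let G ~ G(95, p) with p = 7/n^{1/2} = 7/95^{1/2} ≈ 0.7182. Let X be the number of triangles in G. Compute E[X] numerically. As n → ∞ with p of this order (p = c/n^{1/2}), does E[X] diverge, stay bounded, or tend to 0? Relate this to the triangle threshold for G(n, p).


Number of potential triangles: C(95, 3) = 138415.
Each occurs with probability p³ ≈ (0.7182)³ ≈ 3.704322e-01.
By linearity: E[X] = C(95, 3)·p³ ≈ 138415 · 3.704322e-01 ≈ 51273.3707.
Since α = 1/2 < 1, p = c/n^{1/2} ≫ 1/n is above the triangle threshold p ~ 1/n. Asymptotically E[X] ~ (c³/6)·n^{3(1−α)} = (7³/6)·n^{1.5} → ∞; triangles are abundant w.h.p.

E[X] ≈ 51273.3707; in regime p = Θ(1/n^{1/2}) E[X] diverges (above the triangle threshold p ~ 1/n).


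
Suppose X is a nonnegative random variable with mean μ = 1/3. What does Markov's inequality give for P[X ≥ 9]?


μ = E[X] = 1/3, a = 9.
Markov: P[X ≥ 9] ≤ μ/a = (1/3)/9 = 1/27.
Numerically: ≈ 0.037.
(Since a = 9 > μ = 0.333, the bound 1/27 is < 1 and informative.)

P[X ≥ 9] ≤ 1/27 ≈ 0.037.


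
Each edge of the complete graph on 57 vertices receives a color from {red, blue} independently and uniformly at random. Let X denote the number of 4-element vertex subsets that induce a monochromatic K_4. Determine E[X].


Let X = Σ_S X_S over the C(57, 4) = 395010 subsets S of size 4, where X_S = 1 if the K_4 on S is monochromatic.
For a fixed S, the K_4 on S has C(4, 2) = 6 edges. P[all 6 edges red] = (1/2)^6, and likewise for blue, so P[monochromatic] = 2·(1/2)^6 = 2^{1 − 6} = 1/32.
By linearity of expectation: E[X] = C(57, 4) · 2^{1 − 6} = 395010 · 1/32 = 197505/16.
Numerically: E[X] ≈ 12344.06250.

E[X] = C(57,4)·2^(1−C(4,2)) = 197505/16 ≈ 12344.06250.


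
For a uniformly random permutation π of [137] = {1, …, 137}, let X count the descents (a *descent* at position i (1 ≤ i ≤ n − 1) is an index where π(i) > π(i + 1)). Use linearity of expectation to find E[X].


Write X = Σ X_I over i = 1, …, 136, with X_I the indicator of one descent.
There are 136 indicators.
For each fixed i, the pair (π(i), π(i+1)) is a uniformly random ordered pair of distinct values from {1, …, 137}; by symmetry P[π(i) > π(i+1)] = 1/2.
By linearity: E[X] = 136 · (1/2) = (137 − 1) · (1/2) = 68 ≈ 68.000000.

E[X] = 68 = 68.000000.


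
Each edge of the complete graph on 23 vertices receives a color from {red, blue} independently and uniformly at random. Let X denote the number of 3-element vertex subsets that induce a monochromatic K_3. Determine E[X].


Let X = Σ_S X_S over the C(23, 3) = 1771 subsets S of size 3, where X_S = 1 if the K_3 on S is monochromatic.
For a fixed S, the K_3 on S has C(3, 2) = 3 edges. P[all 3 edges red] = (1/2)^3, and likewise for blue, so P[monochromatic] = 2·(1/2)^3 = 2^{1 − 3} = 1/4.
Summing: E[X] = C(23, 3) · 2^{1 − 3} = 1771 · 1/4 = 1771/4.
Numerically: E[X] ≈ 442.750000.

E[X] = C(23,3)·2^(1−C(3,2)) = 1771/4 ≈ 442.750000.


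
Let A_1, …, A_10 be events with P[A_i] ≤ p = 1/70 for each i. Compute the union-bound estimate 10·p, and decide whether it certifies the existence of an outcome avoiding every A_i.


Union bound: P[∪_{i=1}^{10} A_i] ≤ Σ_i P[A_i] ≤ 10·p = 10·(1/70) = 1/7.
Numerically: 1/7 ≈ 0.142857.
Is 1/7 < 1? YES.
Since P[∪ A_i] ≤ 1/7 < 1, the complement has P[∩ A_i^c] ≥ 1 − 1/7 = 6/7 > 0, so some outcome avoids every A_i.

10·p = 1/7 ≈ 0.142857; existence CERTIFIED by the union bound.


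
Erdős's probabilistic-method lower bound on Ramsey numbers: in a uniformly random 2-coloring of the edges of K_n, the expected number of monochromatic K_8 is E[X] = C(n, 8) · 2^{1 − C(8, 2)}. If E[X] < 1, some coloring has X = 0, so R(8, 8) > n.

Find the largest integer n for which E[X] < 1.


We need C(n, 8) · 2^{1 − 28} < 1, i.e. C(n, 8) < 2^{28 − 1} = 134217728.
Check values of n near the boundary:
  n = 41: C(41, 8) = 95548245; 95548245 < 134217728? YES
  n = 42: C(42, 8) = 118030185; 118030185 < 134217728? YES
  n = 43: C(43, 8) = 145008513; 145008513 < 134217728? NO
The largest n with C(n, 8) < 134217728 is n = 42 (where E[X] = 118030185/134217728 ≈ 0.8793934). Hence R(8, 8) > 42, i.e. R(8, 8) ≥ 43.

Largest n = 42; hence R(8, 8) > 42.


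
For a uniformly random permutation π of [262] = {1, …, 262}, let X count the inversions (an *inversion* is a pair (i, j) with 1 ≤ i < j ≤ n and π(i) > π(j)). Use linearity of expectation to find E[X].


Write X = Σ X_I over the C(262, 2) = 34191 pairs i < j, with X_I the indicator of one inversion.
There are 34191 indicators.
For each fixed pair i < j, the values π(i) and π(j) are two distinct elements of {1, …, 262} in uniformly random order; by symmetry P[π(i) > π(j)] = 1/2.
By linearity: E[X] = 34191 · (1/2) = C(262, 2) · (1/2) = 34191/2 = 34191/2 ≈ 17095.5000.

E[X] = 34191/2 = 17095.5000.


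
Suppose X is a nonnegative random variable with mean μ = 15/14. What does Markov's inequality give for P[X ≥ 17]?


μ = E[X] = 15/14, a = 17.
Markov: P[X ≥ 17] ≤ μ/a = (15/14)/17 = 15/238.
Numerically: ≈ 0.0630.
(Since a = 17 > μ = 1.0714, the bound 15/238 is < 1 and informative.)

P[X ≥ 17] ≤ 15/238 ≈ 0.0630.


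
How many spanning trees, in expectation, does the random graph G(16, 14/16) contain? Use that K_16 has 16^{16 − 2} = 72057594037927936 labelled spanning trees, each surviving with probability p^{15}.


K_16 has 16^{16 − 2} = 72057594037927936 labelled spanning trees.
For each such spanning tree H, let X_H = 1 if all 15 edges of H are present in G. Then P[X_H = 1] = p^{15} = (7/8)^{15} = 4747561509943/35184372088832.
By linearity of expectation: E[X] = Σ_H E[X_H] = 72057594037927936 · p^{15} = 72057594037927936 · 4747561509943/35184372088832 = 9723005972363264.
Numerically: E[X] ≈ 9.723e+15.

E[X] = 72057594037927936 · (7/8)^{15} = 9723005972363264 ≈ 9.723e+15.


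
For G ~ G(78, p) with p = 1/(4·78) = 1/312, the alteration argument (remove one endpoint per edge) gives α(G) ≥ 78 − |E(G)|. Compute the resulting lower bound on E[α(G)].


E[|E(G)|] = C(78, 2)·p = 3003 · (1/312) = 77/8.
E[α(G)] ≥ n − E[|E(G)|] = 78 − 77/8 = 547/8.
Numerically: ≈ 68.37500.
(This is only a lower bound; the true E[α(G)] may be larger.)

E[α(G)] ≥ 547/8 ≈ 68.37500.


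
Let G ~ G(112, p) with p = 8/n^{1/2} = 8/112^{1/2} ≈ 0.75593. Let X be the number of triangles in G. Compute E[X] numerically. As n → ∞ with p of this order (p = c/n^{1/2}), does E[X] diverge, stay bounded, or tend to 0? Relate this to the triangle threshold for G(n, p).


Number of potential triangles: C(112, 3) = 227920.
Each occurs with probability p³ ≈ (0.75593)³ ≈ 4.3195940e-01.
By linearity: E[X] = C(112, 3)·p³ ≈ 227920 · 4.3195940e-01 ≈ 98452.18593.
Since α = 1/2 < 1, p = c/n^{1/2} ≫ 1/n is above the triangle threshold p ~ 1/n. Asymptotically E[X] ~ (c³/6)·n^{3(1−α)} = (8³/6)·n^{1.5} → ∞; triangles are abundant w.h.p.

E[X] ≈ 98452.18593; in regime p = Θ(1/n^{1/2}) E[X] diverges (above the triangle threshold p ~ 1/n).


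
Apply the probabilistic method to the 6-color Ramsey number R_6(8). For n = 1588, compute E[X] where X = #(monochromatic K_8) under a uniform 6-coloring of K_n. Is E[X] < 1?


E[X] = C(1588, 8) · 6^{1 − 28} = 985402800396653769702 · 6^{−27} = 985402800396653769702/1023490369077469249536.
As a reduced fraction: E[X] = 54744600022036320539/56860576059859402752 ≈ 0.9628.
Is E[X] < 1? YES.
Since E[X] < 1, there exists a 6-coloring of K_{1588} with no monochromatic K_8; hence R_6(8) > 1588.

E[X] = 54744600022036320539/56860576059859402752 ≈ 0.9628; E[X] < 1, so R_6(8) > 1588.


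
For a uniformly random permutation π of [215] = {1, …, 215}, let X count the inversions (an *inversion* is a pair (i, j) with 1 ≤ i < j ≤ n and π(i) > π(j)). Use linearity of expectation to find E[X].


Write X = Σ X_I over the C(215, 2) = 23005 pairs i < j, with X_I the indicator of one inversion.
There are 23005 indicators.
For each fixed pair i < j, the values π(i) and π(j) are two distinct elements of {1, …, 215} in uniformly random order; by symmetry P[π(i) > π(j)] = 1/2.
By linearity: E[X] = 23005 · (1/2) = C(215, 2) · (1/2) = 23005/2 = 23005/2 ≈ 11502.5000.

E[X] = 23005/2 = 11502.5000.


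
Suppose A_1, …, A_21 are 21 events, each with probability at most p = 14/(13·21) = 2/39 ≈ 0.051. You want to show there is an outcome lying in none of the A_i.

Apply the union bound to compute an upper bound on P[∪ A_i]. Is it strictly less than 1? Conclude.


Union bound: P[∪_{i=1}^{21} A_i] ≤ Σ_i P[A_i] ≤ 21·p = 21·(2/39) = 14/13.
Numerically: 14/13 ≈ 1.077.
Is 14/13 < 1? NO.
Since the bound 14/13 is ≥ 1, the union bound is uninformative here; it does NOT by itself certify existence.

21·p = 14/13 ≈ 1.077; existence NOT certified by the union bound.


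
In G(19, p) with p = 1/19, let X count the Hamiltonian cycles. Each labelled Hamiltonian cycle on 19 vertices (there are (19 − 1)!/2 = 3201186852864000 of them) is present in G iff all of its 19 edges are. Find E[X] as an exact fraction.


K_19 has (19 − 1)!/2 = 3201186852864000 labelled Hamiltonian cycles.
For each such Hamiltonian cycle H, let X_H = 1 if all 19 edges of H are present in G. Then P[X_H = 1] = p^{19} = (1/19)^{19} = 1/1978419655660313589123979.
By linearity: E[X] = Σ_H E[X_H] = 3201186852864000 · p^{19} = 3201186852864000 · 1/1978419655660313589123979 = 3201186852864000/1978419655660313589123979.
Numerically: E[X] ≈ 1.618e-09.

E[X] = 3201186852864000 · (1/19)^{19} = 3201186852864000/1978419655660313589123979 ≈ 1.618e-09.


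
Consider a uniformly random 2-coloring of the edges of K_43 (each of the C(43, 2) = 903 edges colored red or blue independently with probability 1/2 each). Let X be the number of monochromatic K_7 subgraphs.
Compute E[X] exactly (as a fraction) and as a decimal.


Let X = Σ_S X_S over the C(43, 7) = 32224114 subsets S of size 7, where X_S = 1 if the K_7 on S is monochromatic.
For a fixed S, the K_7 on S has C(7, 2) = 21 edges. P[all 21 edges red] = (1/2)^21, and likewise for blue, so P[monochromatic] = 2·(1/2)^21 = 2^{1 − 21} = 1/1048576.
Summing: E[X] = C(43, 7) · 2^{1 − 21} = 32224114 · 1/1048576 = 16112057/524288.
Numerically: E[X] ≈ 30.731.

E[X] = C(43,7)·2^(1−C(7,2)) = 16112057/524288 ≈ 30.731.


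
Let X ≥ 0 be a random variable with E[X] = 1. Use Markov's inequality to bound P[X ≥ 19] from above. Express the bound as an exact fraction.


μ = E[X] = 1, a = 19.
Markov: P[X ≥ 19] ≤ μ/a = (1)/19 = 1/19.
Numerically: ≈ 0.053.
(Since a = 19 > μ = 1.000, the bound 1/19 is < 1 and informative.)

P[X ≥ 19] ≤ 1/19 ≈ 0.053.


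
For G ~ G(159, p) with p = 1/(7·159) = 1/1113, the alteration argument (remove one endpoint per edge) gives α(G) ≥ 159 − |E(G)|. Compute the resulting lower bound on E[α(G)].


E[|E(G)|] = C(159, 2)·p = 12561 · (1/1113) = 79/7.
E[α(G)] ≥ n − E[|E(G)|] = 159 − 79/7 = 1034/7.
Numerically: ≈ 147.7143.
(This is only a lower bound; the true E[α(G)] may be larger.)

E[α(G)] ≥ 1034/7 ≈ 147.7143.


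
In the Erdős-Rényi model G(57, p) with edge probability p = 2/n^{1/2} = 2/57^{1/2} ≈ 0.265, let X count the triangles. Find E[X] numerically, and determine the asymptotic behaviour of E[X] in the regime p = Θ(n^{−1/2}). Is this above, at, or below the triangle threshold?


Number of potential triangles: C(57, 3) = 29260.
Each occurs with probability p³ ≈ (0.265)³ ≈ 1.85899e-02.
By linearity: E[X] = C(57, 3)·p³ ≈ 29260 · 1.85899e-02 ≈ 543.941.
Since α = 1/2 < 1, p = c/n^{1/2} ≫ 1/n is above the triangle threshold p ~ 1/n. Asymptotically E[X] ~ (c³/6)·n^{3(1−α)} = (2³/6)·n^{1.5} → ∞; triangles are abundant w.h.p.

E[X] ≈ 543.941; in regime p = Θ(1/n^{1/2}) E[X] diverges (above the triangle threshold p ~ 1/n).


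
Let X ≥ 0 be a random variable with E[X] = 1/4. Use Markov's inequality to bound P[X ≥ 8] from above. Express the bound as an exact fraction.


μ = E[X] = 1/4, a = 8.
Markov: P[X ≥ 8] ≤ μ/a = (1/4)/8 = 1/32.
Numerically: ≈ 0.031250.
(Since a = 8 > μ = 0.250000, the bound 1/32 is < 1 and informative.)

P[X ≥ 8] ≤ 1/32 ≈ 0.031250.


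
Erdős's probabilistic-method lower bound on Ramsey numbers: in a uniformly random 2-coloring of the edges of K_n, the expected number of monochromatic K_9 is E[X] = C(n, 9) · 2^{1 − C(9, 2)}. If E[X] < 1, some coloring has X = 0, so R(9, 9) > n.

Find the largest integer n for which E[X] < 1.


We need C(n, 9) · 2^{1 − 36} < 1, i.e. C(n, 9) < 2^{36 − 1} = 34359738368.
Check values of n near the boundary:
  n = 61: C(61, 9) = 17341763505; 17341763505 < 34359738368? YES
  n = 62: C(62, 9) = 20286591270; 20286591270 < 34359738368? YES
  n = 63: C(63, 9) = 23667689815; 23667689815 < 34359738368? YES
  n = 64: C(64, 9) = 27540584512; 27540584512 < 34359738368? YES
  n = 65: C(65, 9) = 31966749880; 31966749880 < 34359738368? YES
  n = 66: C(66, 9) = 37014131440; 37014131440 < 34359738368? NO
  n = 67: C(67, 9) = 42757703560; 42757703560 < 34359738368? NO
The largest n with C(n, 9) < 34359738368 is n = 65 (where E[X] = 3995843735/4294967296 ≈ 0.930355). Hence R(9, 9) > 65, i.e. R(9, 9) ≥ 66.

Largest n = 65; hence R(9, 9) > 65.


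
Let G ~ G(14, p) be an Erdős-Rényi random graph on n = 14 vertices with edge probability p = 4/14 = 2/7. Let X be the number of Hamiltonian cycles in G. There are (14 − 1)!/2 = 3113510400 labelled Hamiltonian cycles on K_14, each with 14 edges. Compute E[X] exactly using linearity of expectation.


K_14 has (14 − 1)!/2 = 3113510400 labelled Hamiltonian cycles.
For each such Hamiltonian cycle H, let X_H = 1 if all 14 edges of H are present in G. Then P[X_H = 1] = p^{14} = (2/7)^{14} = 16384/678223072849.
Summing the indicators: E[X] = Σ_H E[X_H] = 3113510400 · p^{14} = 3113510400 · 16384/678223072849 = 7287393484800/96889010407.
Numerically: E[X] ≈ 75.21.

E[X] = 3113510400 · (2/7)^{14} = 7287393484800/96889010407 ≈ 75.21.


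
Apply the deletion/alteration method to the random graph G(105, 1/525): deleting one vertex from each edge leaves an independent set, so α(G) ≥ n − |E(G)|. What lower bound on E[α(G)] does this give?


E[|E(G)|] = C(105, 2)·p = 5460 · (1/525) = 52/5.
E[α(G)] ≥ n − E[|E(G)|] = 105 − 52/5 = 473/5.
Numerically: ≈ 94.60000.
(This is only a lower bound; the true E[α(G)] may be larger.)

E[α(G)] ≥ 473/5 ≈ 94.60000.


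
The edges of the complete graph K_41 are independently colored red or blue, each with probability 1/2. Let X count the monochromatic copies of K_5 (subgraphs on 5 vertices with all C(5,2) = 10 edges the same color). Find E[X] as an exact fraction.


Let X = Σ_S X_S over the C(41, 5) = 749398 subsets S of size 5, where X_S = 1 if the K_5 on S is monochromatic.
For a fixed S, the K_5 on S has C(5, 2) = 10 edges. P[all 10 edges red] = (1/2)^10, and likewise for blue, so P[monochromatic] = 2·(1/2)^10 = 2^{1 − 10} = 1/512.
Summing: E[X] = C(41, 5) · 2^{1 − 10} = 749398 · 1/512 = 374699/256.
Numerically: E[X] ≈ 1463.667969.

E[X] = C(41,5)·2^(1−C(5,2)) = 374699/256 ≈ 1463.667969.


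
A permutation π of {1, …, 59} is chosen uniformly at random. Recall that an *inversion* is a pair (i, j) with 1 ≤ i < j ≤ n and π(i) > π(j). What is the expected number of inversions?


Write X = Σ X_I over the C(59, 2) = 1711 pairs i < j, with X_I the indicator of one inversion.
There are 1711 indicators.
For each fixed pair i < j, the values π(i) and π(j) are two distinct elements of {1, …, 59} in uniformly random order; by symmetry P[π(i) > π(j)] = 1/2.
By linearity: E[X] = 1711 · (1/2) = C(59, 2) · (1/2) = 1711/2 = 1711/2 ≈ 855.5000.

E[X] = 1711/2 = 855.5000.


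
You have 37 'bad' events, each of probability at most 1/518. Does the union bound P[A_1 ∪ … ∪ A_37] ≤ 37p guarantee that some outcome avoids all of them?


Union bound: P[∪_{i=1}^{37} A_i] ≤ Σ_i P[A_i] ≤ 37·p = 37·(1/518) = 1/14.
Numerically: 1/14 ≈ 0.071429.
Is 1/14 < 1? YES.
Since P[∪ A_i] ≤ 1/14 < 1, the complement has P[∩ A_i^c] ≥ 1 − 1/14 = 13/14 > 0, so some outcome avoids every A_i.

37·p = 1/14 ≈ 0.071429; existence CERTIFIED by the union bound.


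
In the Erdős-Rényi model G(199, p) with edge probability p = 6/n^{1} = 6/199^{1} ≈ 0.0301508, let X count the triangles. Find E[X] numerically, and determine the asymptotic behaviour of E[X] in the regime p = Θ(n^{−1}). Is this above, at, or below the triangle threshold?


Number of potential triangles: C(199, 3) = 1293699.
Each occurs with probability p³ ≈ (0.0301508)³ ≈ 2.74090840e-05.
By linearity: E[X] = C(199, 3)·p³ ≈ 1293699 · 2.74090840e-05 ≈ 35.459105.
Here α = 1, so p = 6/n is exactly at the triangle threshold p ~ 1/n. Asymptotically E[X] → c³/6 = 6³/6 = 36 ≈ 36.000000, a bounded constant. In this regime the triangle count is asymptotically Poisson(c³/6).

E[X] ≈ 35.459105; in regime p = Θ(1/n^{1}) E[X] stays bounded (at the triangle threshold p ~ 1/n).


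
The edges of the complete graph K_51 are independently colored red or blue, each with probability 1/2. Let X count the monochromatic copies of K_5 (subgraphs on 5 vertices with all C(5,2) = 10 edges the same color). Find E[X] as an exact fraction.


Let X = Σ_S X_S over the C(51, 5) = 2349060 subsets S of size 5, where X_S = 1 if the K_5 on S is monochromatic.
For a fixed S, the K_5 on S has C(5, 2) = 10 edges. P[all 10 edges red] = (1/2)^10, and likewise for blue, so P[monochromatic] = 2·(1/2)^10 = 2^{1 − 10} = 1/512.
By linearity of expectation: E[X] = C(51, 5) · 2^{1 − 10} = 2349060 · 1/512 = 587265/128.
Numerically: E[X] ≈ 4588.007812.

E[X] = C(51,5)·2^(1−C(5,2)) = 587265/128 ≈ 4588.007812.
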